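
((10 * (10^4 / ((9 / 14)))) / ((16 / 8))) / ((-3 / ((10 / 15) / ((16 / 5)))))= -437500 / 81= -5401.23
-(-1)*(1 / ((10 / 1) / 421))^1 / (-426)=-421 / 4260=-0.10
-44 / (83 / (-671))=29524 / 83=355.71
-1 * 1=-1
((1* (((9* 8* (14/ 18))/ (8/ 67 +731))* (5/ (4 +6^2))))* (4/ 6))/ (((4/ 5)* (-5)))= -469/ 293910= -0.00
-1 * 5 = -5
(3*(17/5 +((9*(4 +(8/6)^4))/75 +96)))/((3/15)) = 13535/9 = 1503.89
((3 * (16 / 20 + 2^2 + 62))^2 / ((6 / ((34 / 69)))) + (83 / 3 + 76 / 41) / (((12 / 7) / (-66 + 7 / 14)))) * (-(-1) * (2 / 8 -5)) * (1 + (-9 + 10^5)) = -874830317987699 / 848700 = -1030788639.08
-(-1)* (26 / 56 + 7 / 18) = 215 / 252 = 0.85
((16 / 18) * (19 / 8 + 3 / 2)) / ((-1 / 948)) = -9796 / 3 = -3265.33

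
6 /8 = 3 /4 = 0.75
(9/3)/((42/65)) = 4.64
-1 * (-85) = 85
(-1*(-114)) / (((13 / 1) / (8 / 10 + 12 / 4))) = 2166 / 65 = 33.32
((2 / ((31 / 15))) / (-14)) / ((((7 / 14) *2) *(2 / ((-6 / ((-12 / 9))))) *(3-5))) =135 / 1736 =0.08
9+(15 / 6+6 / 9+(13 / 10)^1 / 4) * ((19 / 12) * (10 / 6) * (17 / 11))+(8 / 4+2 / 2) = 249385 / 9504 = 26.24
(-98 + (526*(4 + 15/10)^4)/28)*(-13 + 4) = -34457679/224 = -153828.92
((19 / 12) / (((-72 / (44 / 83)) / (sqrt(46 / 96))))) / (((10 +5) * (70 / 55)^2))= -0.00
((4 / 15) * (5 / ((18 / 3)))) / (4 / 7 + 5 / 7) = 14 / 81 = 0.17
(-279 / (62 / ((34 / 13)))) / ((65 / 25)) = -765 / 169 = -4.53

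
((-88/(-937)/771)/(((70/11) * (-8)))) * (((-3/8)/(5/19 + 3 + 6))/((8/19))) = 3971/17261189120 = 0.00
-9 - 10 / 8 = -41 / 4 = -10.25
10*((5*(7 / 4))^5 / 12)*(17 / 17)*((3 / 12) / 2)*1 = 262609375 / 49152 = 5342.80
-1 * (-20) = 20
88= 88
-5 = -5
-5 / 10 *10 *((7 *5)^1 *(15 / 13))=-2625 / 13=-201.92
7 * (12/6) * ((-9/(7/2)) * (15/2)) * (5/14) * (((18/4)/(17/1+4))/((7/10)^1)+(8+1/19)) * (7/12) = -875475/1862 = -470.18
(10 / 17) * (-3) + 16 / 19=-298 / 323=-0.92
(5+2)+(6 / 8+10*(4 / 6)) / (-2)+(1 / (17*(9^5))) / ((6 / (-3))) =26434265 / 8030664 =3.29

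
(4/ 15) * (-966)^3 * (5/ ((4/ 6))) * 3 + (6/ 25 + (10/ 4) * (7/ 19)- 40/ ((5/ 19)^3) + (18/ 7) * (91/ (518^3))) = -178540069286926876639/ 33010560100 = -5408574369.72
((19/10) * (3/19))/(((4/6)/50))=45/2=22.50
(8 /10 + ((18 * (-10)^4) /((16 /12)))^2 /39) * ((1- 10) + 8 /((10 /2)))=-1123875001924 /325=-3458076929.00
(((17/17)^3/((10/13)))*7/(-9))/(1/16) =-728/45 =-16.18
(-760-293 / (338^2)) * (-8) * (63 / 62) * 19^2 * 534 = 1054477862760546 / 885391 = 1190974228.06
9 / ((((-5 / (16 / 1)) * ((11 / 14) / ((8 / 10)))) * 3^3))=-896 / 825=-1.09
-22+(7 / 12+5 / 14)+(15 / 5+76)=4867 / 84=57.94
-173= -173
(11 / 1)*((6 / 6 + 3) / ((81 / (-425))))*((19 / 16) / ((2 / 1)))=-88825 / 648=-137.08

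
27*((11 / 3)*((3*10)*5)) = 14850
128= 128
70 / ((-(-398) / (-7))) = -1.23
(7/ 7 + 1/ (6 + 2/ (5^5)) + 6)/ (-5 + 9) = 134389/ 75008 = 1.79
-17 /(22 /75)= -1275 /22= -57.95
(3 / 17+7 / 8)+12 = 1775 / 136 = 13.05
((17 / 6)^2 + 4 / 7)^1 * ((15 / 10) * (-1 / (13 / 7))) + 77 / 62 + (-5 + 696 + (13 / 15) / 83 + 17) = 2818975477 / 4013880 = 702.31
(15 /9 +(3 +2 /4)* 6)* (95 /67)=6460 /201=32.14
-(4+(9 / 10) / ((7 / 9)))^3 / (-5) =47045881 / 1715000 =27.43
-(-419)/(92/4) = 419/23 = 18.22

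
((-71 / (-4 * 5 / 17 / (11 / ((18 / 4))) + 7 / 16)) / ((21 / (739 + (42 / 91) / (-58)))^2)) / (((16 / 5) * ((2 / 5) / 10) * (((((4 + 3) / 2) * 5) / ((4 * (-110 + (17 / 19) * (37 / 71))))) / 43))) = -376414221646408000000 / 22286822103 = -16889542165.63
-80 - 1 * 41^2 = -1761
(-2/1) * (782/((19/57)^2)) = -14076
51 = 51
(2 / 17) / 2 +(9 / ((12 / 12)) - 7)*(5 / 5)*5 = 10.06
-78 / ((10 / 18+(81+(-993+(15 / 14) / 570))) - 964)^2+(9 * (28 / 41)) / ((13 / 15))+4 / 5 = 1695880213516596872 / 214888430431454065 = 7.89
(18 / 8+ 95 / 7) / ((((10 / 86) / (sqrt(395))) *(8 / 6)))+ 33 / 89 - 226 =-20081 / 89+ 57147 *sqrt(395) / 560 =1802.54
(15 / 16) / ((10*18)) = 1 / 192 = 0.01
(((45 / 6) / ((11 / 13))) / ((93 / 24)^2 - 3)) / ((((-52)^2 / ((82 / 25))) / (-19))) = -9348 / 549835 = -0.02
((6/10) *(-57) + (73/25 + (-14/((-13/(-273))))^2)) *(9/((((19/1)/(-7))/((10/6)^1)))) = -45362478/95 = -477499.77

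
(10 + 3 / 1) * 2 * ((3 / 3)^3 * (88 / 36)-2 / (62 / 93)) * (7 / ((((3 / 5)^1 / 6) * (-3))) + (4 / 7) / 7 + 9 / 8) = 319.61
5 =5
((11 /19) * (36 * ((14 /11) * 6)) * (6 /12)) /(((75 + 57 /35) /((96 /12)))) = 23520 /2831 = 8.31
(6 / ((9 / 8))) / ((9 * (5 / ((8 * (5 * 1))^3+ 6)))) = 1024096 / 135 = 7585.90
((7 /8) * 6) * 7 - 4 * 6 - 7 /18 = 445 /36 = 12.36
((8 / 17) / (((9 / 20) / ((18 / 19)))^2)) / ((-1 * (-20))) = 640 / 6137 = 0.10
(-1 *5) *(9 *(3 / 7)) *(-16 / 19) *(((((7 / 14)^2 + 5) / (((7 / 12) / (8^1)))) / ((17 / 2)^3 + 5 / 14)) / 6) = 0.32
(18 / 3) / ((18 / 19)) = 19 / 3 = 6.33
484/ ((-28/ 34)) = -587.71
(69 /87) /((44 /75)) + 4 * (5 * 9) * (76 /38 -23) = -4821555 /1276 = -3778.65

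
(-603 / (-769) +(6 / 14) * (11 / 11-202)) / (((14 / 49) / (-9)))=2067687 / 769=2688.80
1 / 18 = 0.06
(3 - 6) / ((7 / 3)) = -9 / 7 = -1.29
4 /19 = 0.21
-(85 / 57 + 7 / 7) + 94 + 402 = 28130 / 57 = 493.51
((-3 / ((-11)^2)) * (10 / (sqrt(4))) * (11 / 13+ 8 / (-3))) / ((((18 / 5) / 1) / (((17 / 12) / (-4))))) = -30175 / 1359072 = -0.02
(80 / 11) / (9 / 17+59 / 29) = 2465 / 869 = 2.84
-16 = -16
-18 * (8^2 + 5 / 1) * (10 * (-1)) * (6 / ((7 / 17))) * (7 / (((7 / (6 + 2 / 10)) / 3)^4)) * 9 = 170579197502712 / 300125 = 568360508.13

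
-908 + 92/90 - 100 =-45314/45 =-1006.98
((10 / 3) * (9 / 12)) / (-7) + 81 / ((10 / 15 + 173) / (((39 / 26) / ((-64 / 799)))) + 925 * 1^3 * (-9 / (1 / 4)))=-602894767 / 1676688916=-0.36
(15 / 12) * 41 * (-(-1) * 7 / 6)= 1435 / 24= 59.79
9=9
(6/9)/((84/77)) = 11/18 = 0.61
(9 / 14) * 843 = 7587 / 14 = 541.93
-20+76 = 56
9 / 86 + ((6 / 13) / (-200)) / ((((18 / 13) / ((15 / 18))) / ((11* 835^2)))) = -65956837 / 6192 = -10651.94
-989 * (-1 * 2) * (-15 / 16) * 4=-14835 / 2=-7417.50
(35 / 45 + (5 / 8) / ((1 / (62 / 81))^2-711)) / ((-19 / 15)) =-7060755 / 11511986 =-0.61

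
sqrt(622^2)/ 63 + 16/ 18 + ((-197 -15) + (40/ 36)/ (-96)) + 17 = -184.25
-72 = -72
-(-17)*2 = 34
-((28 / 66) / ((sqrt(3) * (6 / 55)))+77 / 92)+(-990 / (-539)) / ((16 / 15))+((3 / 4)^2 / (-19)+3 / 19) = 347155 / 342608-35 * sqrt(3) / 27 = -1.23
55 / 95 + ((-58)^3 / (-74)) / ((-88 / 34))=-7873170 / 7733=-1018.13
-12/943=-0.01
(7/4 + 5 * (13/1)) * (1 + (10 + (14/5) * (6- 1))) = 6675/4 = 1668.75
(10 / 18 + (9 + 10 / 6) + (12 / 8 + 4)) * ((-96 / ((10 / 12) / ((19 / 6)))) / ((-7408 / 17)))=97223 / 6945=14.00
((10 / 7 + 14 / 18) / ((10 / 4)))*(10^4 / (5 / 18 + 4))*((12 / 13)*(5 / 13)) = 732.45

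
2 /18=1 /9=0.11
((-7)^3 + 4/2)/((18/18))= -341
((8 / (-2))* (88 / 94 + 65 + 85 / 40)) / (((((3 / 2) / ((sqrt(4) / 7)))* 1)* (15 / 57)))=-972458 / 4935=-197.05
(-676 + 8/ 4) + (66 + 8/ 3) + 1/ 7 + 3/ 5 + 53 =-57917/ 105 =-551.59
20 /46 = 10 /23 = 0.43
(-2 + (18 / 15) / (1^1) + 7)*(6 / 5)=7.44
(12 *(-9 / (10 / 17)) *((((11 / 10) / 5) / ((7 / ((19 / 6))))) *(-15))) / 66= 2907 / 700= 4.15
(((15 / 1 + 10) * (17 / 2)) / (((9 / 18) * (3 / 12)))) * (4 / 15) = 1360 / 3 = 453.33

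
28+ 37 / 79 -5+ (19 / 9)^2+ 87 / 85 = 15745618 / 543915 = 28.95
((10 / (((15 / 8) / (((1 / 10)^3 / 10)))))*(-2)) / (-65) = 2 / 121875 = 0.00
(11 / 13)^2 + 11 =1980 / 169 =11.72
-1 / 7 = -0.14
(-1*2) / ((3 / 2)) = -4 / 3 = -1.33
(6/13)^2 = 36/169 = 0.21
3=3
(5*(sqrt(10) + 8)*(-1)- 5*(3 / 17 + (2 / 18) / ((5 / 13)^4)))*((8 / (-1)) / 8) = 5*sqrt(10) + 1267412 / 19125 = 82.08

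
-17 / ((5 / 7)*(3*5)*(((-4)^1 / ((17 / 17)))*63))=17 / 2700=0.01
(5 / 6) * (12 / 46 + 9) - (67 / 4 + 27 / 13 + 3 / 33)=-147353 / 13156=-11.20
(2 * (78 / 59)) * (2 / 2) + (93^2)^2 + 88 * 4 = 4413527783 / 59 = 74805555.64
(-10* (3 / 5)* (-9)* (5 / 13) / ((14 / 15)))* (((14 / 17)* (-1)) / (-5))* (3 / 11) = 2430 / 2431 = 1.00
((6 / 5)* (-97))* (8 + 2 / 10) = -23862 / 25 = -954.48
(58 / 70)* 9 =261 / 35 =7.46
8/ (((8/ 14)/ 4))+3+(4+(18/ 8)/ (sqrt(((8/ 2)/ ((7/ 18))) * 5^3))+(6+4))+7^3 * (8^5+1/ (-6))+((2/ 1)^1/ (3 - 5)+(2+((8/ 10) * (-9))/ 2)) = 3 * sqrt(70)/ 400+337183117/ 30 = 11239437.30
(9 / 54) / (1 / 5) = 5 / 6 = 0.83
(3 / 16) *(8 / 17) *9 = 27 / 34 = 0.79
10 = 10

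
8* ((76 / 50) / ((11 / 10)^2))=1216 / 121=10.05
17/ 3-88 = -247/ 3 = -82.33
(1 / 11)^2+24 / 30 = 489 / 605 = 0.81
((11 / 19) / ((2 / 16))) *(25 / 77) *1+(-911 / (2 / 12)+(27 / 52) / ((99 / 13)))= -5464.43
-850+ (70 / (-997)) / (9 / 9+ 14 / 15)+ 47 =-23218189 / 28913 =-803.04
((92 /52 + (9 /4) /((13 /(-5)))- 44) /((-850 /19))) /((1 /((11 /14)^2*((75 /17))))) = 15456177 /5890976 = 2.62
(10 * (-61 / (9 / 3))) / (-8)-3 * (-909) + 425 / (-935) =363259 / 132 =2751.96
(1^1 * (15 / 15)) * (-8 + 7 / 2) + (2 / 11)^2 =-1081 / 242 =-4.47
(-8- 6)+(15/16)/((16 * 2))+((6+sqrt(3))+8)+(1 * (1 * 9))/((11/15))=sqrt(3)+69285/5632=14.03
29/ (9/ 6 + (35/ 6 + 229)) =87/ 709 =0.12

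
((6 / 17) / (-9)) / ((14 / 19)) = -19 / 357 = -0.05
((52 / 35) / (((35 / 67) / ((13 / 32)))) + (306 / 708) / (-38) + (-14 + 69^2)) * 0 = 0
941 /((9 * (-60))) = -941 /540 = -1.74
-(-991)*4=3964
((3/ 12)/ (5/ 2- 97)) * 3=-0.01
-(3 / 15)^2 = -1 / 25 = -0.04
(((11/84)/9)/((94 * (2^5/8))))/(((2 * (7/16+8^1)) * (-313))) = -11/1501404660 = -0.00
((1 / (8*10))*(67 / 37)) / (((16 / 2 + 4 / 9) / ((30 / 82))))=0.00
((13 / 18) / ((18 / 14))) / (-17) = -91 / 2754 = -0.03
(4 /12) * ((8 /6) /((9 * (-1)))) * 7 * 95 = -2660 /81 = -32.84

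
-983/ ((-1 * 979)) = 983/ 979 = 1.00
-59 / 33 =-1.79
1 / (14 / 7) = 1 / 2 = 0.50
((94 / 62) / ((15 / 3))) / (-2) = -47 / 310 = -0.15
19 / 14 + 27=397 / 14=28.36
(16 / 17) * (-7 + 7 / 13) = -1344 / 221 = -6.08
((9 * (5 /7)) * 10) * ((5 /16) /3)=375 /56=6.70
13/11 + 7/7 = 24/11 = 2.18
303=303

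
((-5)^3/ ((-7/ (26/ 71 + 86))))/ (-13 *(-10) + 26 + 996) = 9125/ 6816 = 1.34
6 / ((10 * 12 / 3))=3 / 20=0.15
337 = 337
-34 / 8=-17 / 4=-4.25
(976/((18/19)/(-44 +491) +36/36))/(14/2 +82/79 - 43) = -109140712/3917897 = -27.86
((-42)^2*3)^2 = 28005264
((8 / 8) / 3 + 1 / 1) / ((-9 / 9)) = -4 / 3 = -1.33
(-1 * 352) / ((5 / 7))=-2464 / 5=-492.80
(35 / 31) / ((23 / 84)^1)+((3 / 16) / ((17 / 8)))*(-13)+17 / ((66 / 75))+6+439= 62304849 / 133331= 467.29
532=532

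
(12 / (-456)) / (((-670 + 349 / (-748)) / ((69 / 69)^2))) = 374 / 9528671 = 0.00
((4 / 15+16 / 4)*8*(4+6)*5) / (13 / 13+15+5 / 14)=71680 / 687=104.34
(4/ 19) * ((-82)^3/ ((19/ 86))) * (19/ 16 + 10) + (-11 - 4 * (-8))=-2121932167/ 361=-5877928.44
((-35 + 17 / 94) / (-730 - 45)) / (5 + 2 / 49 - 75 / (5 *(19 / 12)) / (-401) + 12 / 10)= 1221912363 / 170375038070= 0.01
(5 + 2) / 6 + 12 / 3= 31 / 6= 5.17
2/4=1/2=0.50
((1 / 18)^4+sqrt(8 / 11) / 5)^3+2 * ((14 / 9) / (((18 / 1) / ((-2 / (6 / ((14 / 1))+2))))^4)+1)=29386561811 * sqrt(22) / 27779483952000+53141226877296821940179 / 26570421297226302566400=2.00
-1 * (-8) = 8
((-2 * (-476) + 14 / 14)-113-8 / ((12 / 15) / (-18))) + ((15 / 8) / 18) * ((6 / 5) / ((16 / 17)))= 130577 / 128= 1020.13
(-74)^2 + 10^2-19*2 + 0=5538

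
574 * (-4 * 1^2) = -2296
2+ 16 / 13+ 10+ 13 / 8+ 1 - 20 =-431 / 104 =-4.14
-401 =-401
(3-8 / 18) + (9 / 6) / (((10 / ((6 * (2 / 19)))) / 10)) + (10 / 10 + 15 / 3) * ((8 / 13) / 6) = 4.12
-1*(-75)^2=-5625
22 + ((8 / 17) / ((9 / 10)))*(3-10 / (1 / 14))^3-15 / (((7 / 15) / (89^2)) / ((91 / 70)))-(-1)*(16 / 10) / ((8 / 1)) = -17944184563 / 10710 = -1675460.74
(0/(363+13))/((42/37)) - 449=-449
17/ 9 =1.89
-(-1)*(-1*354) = -354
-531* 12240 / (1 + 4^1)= -1299888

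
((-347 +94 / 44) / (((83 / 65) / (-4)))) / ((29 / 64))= 63123840 / 26477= 2384.10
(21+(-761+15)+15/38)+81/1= -24457/38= -643.61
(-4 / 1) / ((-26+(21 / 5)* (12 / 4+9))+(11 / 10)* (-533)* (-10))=-20 / 29437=-0.00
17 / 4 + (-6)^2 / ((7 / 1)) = 263 / 28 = 9.39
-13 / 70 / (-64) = 13 / 4480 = 0.00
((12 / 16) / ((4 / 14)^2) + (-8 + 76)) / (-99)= -1235 / 1584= -0.78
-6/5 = -1.20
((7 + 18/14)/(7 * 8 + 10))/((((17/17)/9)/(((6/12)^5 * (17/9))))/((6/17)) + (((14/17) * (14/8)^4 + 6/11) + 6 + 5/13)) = 0.01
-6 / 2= -3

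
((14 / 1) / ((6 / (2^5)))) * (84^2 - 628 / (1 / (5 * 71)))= -48358016 / 3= -16119338.67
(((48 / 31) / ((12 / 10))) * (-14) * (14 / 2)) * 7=-27440 / 31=-885.16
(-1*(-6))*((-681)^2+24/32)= 5565141/2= 2782570.50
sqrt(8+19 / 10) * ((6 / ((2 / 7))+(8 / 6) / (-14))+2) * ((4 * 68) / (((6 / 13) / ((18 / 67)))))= 11410.43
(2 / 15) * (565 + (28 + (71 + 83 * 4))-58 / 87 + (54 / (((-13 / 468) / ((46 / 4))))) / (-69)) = 7916 / 45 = 175.91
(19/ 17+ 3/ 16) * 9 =3195/ 272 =11.75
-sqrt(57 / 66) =-sqrt(418) / 22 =-0.93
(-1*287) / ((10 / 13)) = -3731 / 10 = -373.10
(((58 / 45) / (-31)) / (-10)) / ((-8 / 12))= -29 / 4650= -0.01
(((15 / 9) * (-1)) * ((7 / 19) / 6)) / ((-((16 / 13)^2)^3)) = 168938315 / 5737807872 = 0.03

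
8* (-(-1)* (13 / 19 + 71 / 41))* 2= 30112 / 779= 38.65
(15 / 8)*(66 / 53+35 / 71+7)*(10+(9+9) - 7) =5178915 / 15052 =344.07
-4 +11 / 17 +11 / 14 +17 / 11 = -2675 / 2618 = -1.02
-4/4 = -1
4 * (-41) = -164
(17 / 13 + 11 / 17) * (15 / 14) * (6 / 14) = 9720 / 10829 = 0.90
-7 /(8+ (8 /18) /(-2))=-9 /10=-0.90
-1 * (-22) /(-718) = -11 /359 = -0.03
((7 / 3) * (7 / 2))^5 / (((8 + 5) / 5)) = 1412376245 / 101088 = 13971.75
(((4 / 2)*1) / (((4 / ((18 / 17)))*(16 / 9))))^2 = 0.09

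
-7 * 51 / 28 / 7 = -51 / 28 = -1.82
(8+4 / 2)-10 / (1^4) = 0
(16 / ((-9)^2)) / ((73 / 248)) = 3968 / 5913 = 0.67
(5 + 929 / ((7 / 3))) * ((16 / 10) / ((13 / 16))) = 361216 / 455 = 793.88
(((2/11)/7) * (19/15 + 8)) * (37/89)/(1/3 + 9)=5143/479710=0.01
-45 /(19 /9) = -405 /19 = -21.32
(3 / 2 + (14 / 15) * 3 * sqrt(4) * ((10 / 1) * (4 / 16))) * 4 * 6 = 372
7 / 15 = 0.47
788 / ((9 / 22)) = 17336 / 9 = 1926.22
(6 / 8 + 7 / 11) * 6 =183 / 22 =8.32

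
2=2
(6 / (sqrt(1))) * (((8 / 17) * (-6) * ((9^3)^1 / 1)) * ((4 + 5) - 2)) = -1469664 / 17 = -86450.82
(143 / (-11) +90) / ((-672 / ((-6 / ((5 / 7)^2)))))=1.35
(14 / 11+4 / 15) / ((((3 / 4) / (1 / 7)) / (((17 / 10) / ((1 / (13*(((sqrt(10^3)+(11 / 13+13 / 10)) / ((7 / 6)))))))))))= 803148 / 67375+449072*sqrt(10) / 8085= 187.57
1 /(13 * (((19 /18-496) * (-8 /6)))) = 27 /231634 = 0.00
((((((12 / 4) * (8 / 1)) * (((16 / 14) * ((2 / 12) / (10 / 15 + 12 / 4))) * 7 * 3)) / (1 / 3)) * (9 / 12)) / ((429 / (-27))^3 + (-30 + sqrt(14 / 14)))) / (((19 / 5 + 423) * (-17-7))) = 98415 / 69139098952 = 0.00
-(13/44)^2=-169/1936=-0.09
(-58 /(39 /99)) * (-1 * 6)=11484 /13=883.38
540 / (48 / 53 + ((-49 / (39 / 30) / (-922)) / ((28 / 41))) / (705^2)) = 68199647209200 / 114380974891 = 596.25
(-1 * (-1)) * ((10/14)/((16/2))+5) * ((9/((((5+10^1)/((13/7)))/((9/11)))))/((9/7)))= 2223/616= 3.61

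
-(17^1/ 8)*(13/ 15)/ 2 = -221/ 240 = -0.92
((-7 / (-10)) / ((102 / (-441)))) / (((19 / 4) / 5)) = -1029 / 323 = -3.19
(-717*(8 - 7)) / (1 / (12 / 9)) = -956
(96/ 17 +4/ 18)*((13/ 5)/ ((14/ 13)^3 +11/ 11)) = 6.79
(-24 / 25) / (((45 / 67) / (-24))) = 4288 / 125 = 34.30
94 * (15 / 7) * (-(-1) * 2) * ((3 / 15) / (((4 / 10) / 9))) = 12690 / 7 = 1812.86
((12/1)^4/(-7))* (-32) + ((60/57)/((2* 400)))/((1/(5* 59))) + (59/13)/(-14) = 1311179637/13832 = 94793.21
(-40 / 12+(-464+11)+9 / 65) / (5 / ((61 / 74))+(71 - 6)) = -5426438 / 845325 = -6.42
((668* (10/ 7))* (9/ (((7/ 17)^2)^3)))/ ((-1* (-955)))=290230129656/ 157296713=1845.11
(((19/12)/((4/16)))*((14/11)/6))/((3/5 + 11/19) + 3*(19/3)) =12635/189783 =0.07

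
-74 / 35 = -2.11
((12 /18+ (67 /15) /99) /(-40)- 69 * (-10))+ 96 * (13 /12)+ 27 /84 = 330271451 /415800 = 794.30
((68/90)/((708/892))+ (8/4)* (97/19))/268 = 422317/10139445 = 0.04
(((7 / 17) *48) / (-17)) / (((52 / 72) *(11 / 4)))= -24192 / 41327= -0.59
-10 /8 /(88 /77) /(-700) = 1 /640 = 0.00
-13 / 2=-6.50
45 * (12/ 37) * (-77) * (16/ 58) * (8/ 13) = -2661120/ 13949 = -190.77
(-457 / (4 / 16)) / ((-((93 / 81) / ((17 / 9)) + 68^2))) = 0.40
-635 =-635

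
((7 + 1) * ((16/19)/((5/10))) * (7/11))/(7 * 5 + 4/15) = 26880/110561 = 0.24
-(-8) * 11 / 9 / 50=44 / 225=0.20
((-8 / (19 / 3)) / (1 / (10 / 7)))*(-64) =15360 / 133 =115.49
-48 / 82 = -24 / 41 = -0.59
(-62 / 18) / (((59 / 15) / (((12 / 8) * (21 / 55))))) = -0.50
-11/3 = -3.67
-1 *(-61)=61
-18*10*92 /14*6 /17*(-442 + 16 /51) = 53290080 /289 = 184394.74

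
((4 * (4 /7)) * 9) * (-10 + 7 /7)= -1296 /7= -185.14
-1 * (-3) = 3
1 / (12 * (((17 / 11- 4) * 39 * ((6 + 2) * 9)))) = -11 / 909792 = -0.00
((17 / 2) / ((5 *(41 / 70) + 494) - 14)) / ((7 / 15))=255 / 6761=0.04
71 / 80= 0.89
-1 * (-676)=676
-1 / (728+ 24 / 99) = -33 / 24032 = -0.00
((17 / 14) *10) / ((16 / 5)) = 425 / 112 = 3.79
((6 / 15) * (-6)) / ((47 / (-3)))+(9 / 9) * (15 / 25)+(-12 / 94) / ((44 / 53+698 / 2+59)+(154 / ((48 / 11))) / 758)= 69749633739 / 92643849545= 0.75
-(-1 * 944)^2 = -891136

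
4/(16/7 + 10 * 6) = 7/109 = 0.06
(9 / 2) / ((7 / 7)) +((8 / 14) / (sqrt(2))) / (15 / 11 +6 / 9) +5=66*sqrt(2) / 469 +19 / 2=9.70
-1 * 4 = -4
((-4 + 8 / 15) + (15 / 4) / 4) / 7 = -607 / 1680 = -0.36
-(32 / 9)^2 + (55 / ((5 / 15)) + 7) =12908 / 81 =159.36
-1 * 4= -4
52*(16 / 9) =832 / 9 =92.44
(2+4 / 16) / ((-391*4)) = -9 / 6256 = -0.00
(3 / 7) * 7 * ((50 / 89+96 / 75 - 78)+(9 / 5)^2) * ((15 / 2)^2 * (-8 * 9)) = 78850098 / 89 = 885956.16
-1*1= -1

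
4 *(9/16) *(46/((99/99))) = 207/2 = 103.50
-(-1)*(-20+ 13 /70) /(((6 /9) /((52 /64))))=-24.15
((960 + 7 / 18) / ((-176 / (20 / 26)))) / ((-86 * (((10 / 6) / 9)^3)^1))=37806669 / 4919200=7.69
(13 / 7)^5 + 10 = 539363 / 16807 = 32.09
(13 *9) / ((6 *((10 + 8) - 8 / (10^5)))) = 243750 / 224999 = 1.08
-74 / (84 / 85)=-3145 / 42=-74.88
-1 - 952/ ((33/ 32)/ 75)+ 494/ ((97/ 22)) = -69125.32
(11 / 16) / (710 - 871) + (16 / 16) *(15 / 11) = 38519 / 28336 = 1.36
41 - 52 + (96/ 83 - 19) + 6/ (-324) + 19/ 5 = -561637/ 22410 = -25.06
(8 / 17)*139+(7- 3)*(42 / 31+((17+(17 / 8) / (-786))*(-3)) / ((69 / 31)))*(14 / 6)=-7760635913 / 57162636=-135.76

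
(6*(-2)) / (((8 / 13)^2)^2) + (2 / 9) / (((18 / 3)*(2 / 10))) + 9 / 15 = -11458661 / 138240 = -82.89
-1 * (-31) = 31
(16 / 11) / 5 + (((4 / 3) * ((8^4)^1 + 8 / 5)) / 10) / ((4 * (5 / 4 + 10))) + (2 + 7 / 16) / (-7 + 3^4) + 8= 899554499 / 43956000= 20.46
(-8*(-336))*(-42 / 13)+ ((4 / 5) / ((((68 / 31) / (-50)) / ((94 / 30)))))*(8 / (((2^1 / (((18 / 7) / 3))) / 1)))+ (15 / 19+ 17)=-260493034 / 29393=-8862.42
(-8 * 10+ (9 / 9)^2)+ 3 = -76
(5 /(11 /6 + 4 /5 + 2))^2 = 22500 /19321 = 1.16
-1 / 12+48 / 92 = 121 / 276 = 0.44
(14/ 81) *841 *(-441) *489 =-94038938/ 3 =-31346312.67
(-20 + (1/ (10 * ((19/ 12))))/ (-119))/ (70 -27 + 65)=-0.19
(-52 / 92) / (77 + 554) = -13 / 14513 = -0.00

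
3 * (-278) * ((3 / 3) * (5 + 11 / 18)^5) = -1460903969639 / 314928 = -4638850.69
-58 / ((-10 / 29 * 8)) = 841 / 40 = 21.02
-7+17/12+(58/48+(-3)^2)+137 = 1133/8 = 141.62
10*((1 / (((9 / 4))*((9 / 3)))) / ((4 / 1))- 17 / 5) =-908 / 27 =-33.63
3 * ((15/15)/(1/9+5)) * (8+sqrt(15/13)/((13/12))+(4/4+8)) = 162 * sqrt(195)/3887+459/46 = 10.56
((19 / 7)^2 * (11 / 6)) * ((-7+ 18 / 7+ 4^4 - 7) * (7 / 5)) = 4624.73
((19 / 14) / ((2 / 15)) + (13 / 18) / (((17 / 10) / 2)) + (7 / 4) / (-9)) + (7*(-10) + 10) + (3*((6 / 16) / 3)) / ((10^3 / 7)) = -421233509 / 8568000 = -49.16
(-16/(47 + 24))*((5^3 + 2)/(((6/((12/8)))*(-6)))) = 254/213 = 1.19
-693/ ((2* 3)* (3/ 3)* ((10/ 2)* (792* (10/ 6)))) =-7/ 400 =-0.02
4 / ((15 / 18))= 24 / 5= 4.80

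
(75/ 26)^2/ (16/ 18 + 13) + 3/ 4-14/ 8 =-271/ 676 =-0.40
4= 4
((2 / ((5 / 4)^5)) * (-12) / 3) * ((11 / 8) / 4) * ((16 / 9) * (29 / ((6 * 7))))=-653312 / 590625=-1.11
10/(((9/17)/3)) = 170/3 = 56.67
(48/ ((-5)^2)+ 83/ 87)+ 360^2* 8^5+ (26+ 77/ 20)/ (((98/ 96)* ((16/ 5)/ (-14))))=129313009952089/ 30450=4246732674.95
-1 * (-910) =910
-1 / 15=-0.07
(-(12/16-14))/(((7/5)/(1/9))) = 265/252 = 1.05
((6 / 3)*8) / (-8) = -2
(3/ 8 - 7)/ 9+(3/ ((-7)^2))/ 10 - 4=-4.73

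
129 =129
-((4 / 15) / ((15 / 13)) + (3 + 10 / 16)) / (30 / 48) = -6.17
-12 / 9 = -4 / 3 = -1.33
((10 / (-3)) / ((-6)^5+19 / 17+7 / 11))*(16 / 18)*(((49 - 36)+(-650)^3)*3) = -313999.71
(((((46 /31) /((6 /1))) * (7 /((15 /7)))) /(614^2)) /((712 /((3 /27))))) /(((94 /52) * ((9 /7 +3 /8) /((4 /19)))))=205114 /8746169347171395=0.00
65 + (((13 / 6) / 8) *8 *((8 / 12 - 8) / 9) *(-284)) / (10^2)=141778 / 2025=70.01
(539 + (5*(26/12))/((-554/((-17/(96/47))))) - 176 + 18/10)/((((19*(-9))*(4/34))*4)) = -9899191307/2182671360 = -4.54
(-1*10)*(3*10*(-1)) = 300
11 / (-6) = -11 / 6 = -1.83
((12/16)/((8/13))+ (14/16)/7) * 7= 301/32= 9.41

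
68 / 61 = 1.11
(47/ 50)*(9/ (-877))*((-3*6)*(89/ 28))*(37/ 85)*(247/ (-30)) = -1032167799/ 521815000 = -1.98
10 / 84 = 5 / 42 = 0.12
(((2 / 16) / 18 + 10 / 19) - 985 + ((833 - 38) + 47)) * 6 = -389789 / 456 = -854.80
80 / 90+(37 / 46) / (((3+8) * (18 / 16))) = 724 / 759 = 0.95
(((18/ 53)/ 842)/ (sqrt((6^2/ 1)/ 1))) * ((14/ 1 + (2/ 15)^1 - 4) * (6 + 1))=532/ 111565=0.00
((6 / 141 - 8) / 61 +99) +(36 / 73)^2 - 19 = 1223982026 / 15278243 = 80.11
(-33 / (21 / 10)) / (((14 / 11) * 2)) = -6.17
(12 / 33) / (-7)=-4 / 77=-0.05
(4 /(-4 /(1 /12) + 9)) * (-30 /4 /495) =2 /1287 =0.00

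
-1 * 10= -10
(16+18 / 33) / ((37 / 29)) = 5278 / 407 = 12.97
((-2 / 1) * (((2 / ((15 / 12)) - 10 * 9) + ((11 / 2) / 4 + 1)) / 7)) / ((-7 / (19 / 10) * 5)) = -65379 / 49000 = -1.33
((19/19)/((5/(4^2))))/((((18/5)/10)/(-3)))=-80/3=-26.67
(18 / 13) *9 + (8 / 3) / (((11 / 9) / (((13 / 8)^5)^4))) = 741450400485502353277143 / 20608471894847389696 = 35977.94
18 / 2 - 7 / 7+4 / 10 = 42 / 5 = 8.40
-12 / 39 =-4 / 13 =-0.31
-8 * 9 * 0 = 0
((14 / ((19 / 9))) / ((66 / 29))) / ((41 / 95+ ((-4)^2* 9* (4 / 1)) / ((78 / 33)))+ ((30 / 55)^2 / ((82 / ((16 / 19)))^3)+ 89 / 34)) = 17540490300190 / 1485295901783657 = 0.01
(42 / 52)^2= 441 / 676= 0.65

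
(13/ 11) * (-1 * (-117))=1521/ 11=138.27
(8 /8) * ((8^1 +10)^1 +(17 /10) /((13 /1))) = 2357 /130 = 18.13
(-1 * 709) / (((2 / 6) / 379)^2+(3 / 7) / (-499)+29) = -3201590260953 / 130949746579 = -24.45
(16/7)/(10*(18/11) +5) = 176/1645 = 0.11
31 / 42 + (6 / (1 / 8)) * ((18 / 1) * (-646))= -23442017 / 42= -558143.26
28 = 28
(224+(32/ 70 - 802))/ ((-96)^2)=-1123/ 17920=-0.06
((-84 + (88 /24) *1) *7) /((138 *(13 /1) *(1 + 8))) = -1687 /48438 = -0.03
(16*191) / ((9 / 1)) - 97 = 2183 / 9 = 242.56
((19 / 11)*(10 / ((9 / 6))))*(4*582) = 294880 / 11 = 26807.27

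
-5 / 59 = -0.08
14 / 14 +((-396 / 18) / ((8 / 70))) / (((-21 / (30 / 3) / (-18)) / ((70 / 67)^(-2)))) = -148039 / 98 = -1510.60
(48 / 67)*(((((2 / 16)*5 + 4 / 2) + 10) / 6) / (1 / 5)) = 505 / 67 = 7.54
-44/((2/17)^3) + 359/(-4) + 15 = -108385/4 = -27096.25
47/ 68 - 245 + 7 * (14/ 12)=-236.14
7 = 7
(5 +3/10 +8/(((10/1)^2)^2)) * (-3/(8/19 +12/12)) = -62947/5625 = -11.19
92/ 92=1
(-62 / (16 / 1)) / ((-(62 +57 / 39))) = 403 / 6600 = 0.06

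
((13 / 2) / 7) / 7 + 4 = 405 / 98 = 4.13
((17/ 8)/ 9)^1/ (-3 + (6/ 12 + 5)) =17/ 180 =0.09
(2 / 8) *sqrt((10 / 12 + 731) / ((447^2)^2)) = sqrt(26346) / 4795416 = 0.00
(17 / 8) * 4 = 17 / 2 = 8.50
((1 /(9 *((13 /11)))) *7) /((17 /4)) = 308 /1989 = 0.15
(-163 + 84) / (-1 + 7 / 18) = 1422 / 11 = 129.27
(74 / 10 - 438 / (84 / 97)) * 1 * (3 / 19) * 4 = -209322 / 665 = -314.77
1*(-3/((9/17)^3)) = -4913/243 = -20.22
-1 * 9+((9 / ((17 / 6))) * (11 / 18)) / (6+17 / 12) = -13221 / 1513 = -8.74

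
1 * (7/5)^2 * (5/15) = 49/75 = 0.65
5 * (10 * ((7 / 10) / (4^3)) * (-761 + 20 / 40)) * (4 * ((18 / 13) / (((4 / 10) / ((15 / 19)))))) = -2764125 / 608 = -4546.26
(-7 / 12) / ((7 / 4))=-1 / 3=-0.33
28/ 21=1.33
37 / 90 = 0.41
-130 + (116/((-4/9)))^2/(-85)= -79171/85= -931.42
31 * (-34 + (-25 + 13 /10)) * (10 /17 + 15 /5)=-1091107 /170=-6418.28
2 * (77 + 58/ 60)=2339/ 15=155.93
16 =16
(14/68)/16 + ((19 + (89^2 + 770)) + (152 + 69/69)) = 4821479/544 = 8863.01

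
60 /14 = 30 /7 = 4.29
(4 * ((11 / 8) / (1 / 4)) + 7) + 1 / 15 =436 / 15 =29.07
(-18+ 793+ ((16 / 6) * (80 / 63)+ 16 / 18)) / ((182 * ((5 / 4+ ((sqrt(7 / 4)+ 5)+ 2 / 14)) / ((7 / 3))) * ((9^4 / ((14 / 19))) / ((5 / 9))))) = 0.00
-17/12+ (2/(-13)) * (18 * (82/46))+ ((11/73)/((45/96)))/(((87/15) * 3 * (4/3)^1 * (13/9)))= -48184151/7595796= -6.34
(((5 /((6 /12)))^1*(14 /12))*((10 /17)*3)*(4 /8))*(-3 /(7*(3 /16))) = -400 /17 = -23.53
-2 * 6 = -12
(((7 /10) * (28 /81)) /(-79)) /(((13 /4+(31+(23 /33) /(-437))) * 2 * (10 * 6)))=-10241 /13741052625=-0.00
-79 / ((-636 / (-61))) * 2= -4819 / 318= -15.15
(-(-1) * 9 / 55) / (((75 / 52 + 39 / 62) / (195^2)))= 12259260 / 4081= 3003.98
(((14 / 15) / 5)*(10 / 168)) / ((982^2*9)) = 1 / 781102440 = 0.00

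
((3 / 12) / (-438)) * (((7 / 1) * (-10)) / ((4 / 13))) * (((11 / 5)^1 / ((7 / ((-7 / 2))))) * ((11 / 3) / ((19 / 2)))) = -11011 / 199728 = -0.06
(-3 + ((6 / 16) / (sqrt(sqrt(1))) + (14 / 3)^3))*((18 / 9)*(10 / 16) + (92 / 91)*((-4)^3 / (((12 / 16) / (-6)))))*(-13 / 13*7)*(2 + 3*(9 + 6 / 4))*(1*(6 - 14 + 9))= -12046537.77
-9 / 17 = -0.53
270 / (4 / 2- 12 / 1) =-27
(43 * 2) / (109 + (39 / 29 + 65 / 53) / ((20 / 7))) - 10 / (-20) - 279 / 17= -434447381 / 28715754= -15.13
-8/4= -2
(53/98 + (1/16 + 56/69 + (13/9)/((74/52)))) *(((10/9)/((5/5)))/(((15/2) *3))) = 14590867/121594284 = 0.12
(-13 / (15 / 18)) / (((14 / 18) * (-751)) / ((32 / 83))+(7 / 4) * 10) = 22464 / 2156455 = 0.01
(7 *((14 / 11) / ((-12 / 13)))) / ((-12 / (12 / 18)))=637 / 1188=0.54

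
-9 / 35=-0.26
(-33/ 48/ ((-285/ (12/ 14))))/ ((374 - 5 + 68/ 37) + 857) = 37/ 21971600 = 0.00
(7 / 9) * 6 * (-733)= -10262 / 3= -3420.67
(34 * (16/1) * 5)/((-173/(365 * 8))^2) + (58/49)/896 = 509106570083941/657001408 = 774894.18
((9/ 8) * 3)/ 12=9/ 32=0.28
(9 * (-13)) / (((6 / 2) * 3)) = -13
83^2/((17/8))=55112/17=3241.88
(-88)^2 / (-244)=-1936 / 61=-31.74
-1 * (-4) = 4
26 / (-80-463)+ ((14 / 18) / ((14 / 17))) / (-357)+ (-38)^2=98792135 / 68418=1443.95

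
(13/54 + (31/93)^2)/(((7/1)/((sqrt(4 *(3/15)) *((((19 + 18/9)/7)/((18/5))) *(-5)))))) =-0.19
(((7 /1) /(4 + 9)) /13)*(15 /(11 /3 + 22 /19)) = 1197 /9295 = 0.13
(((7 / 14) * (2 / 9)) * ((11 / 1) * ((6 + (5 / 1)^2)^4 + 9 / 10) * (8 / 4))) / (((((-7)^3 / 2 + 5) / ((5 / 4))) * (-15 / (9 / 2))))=101587409 / 19980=5084.45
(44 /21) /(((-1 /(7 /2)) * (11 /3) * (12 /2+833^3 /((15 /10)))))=-3 /578009546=-0.00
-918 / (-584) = 459 / 292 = 1.57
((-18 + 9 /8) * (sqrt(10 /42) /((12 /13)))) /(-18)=65 * sqrt(105) /1344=0.50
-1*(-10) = 10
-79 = -79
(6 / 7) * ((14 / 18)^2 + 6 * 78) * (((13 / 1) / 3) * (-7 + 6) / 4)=-493441 / 1134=-435.13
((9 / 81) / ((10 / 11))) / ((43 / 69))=253 / 1290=0.20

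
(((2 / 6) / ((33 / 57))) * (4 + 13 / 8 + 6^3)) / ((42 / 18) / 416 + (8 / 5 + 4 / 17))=148896540 / 2148113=69.32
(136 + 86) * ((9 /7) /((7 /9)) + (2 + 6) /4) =39738 /49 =810.98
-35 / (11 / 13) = -455 / 11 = -41.36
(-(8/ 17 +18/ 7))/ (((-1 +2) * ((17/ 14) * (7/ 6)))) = -4344/ 2023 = -2.15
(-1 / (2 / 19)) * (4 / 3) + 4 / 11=-12.30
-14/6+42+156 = 587/3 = 195.67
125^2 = 15625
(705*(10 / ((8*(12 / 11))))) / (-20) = -2585 / 64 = -40.39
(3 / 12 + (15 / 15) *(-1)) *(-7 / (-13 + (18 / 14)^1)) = -147 / 328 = -0.45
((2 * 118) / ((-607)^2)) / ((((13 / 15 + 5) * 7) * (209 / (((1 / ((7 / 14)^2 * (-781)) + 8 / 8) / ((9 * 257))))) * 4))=10915 / 1360161562143736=0.00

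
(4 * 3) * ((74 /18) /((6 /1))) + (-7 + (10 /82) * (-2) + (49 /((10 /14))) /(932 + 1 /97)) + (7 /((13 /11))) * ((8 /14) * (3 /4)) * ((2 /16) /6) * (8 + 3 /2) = 5964889 /3837600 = 1.55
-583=-583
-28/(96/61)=-427/24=-17.79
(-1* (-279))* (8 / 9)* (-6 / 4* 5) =-1860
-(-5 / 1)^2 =-25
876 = 876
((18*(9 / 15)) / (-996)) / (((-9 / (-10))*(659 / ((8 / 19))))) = -8 / 1039243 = -0.00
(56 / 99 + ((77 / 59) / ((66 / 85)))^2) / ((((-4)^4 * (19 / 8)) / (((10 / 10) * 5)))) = 0.03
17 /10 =1.70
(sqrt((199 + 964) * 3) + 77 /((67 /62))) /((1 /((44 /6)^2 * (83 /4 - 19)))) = 847 * sqrt(3489) /9 + 4043578 /603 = 12264.70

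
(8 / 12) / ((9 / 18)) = 4 / 3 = 1.33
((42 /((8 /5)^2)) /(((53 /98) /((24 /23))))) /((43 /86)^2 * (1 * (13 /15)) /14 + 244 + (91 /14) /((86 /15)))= 1393780500 /10793987791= 0.13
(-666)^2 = 443556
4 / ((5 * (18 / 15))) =2 / 3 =0.67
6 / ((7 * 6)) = 1 / 7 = 0.14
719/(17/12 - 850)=-8628/10183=-0.85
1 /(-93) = -1 /93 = -0.01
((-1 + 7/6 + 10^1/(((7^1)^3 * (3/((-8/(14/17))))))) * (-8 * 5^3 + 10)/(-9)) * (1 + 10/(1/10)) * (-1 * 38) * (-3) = 219744690/2401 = 91522.15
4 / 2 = 2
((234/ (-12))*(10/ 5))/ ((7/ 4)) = -156/ 7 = -22.29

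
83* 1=83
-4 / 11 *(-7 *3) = 7.64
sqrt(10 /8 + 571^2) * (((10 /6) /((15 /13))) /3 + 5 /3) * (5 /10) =29 * sqrt(1304169) /54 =613.30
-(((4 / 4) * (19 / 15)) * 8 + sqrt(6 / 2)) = -152 / 15-sqrt(3) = -11.87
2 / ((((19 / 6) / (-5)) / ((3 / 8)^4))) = -0.06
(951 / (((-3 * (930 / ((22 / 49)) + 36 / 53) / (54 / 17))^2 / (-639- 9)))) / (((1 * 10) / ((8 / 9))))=-3351294663552 / 234293330124605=-0.01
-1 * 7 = -7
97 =97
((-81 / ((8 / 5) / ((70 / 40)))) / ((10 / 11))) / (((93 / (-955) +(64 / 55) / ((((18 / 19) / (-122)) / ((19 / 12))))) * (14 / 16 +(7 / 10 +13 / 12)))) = 2412315675 / 15619120904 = 0.15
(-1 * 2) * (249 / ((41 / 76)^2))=-2876448 / 1681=-1711.15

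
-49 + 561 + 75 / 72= 12313 / 24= 513.04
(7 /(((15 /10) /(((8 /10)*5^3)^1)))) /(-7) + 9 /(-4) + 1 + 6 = -743 /12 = -61.92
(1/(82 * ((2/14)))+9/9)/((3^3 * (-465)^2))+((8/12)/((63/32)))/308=283735171/258031238850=0.00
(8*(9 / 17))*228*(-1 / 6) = -2736 / 17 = -160.94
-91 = -91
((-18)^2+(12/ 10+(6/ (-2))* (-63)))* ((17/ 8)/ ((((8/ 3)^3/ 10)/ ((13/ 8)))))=15341157/ 16384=936.35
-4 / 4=-1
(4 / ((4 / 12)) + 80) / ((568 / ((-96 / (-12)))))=92 / 71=1.30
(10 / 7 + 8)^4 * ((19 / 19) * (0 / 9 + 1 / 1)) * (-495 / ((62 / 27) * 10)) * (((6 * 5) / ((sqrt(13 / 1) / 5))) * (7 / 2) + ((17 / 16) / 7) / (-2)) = 53889436161 / 4168136- 950990049900 * sqrt(13) / 138229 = -24792599.51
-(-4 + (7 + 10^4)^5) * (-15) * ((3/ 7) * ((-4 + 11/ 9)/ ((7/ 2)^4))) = -200700980686240133606000/ 16807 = -11941511315894575689.06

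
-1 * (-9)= 9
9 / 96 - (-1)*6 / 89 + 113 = 113.16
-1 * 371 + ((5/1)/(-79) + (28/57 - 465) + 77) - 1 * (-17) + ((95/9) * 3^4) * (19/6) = 17705147/9006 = 1965.93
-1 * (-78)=78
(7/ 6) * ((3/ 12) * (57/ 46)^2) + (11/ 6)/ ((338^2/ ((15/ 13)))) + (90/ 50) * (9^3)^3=21915304362159588569/ 31426239520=697356880.65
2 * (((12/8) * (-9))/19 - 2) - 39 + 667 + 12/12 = 11848/19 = 623.58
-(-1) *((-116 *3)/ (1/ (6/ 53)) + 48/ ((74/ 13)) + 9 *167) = 2886663/ 1961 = 1472.04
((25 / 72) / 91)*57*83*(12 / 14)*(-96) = -946200 / 637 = -1485.40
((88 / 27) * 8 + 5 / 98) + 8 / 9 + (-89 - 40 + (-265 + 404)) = 97939 / 2646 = 37.01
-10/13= -0.77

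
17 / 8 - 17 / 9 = 17 / 72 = 0.24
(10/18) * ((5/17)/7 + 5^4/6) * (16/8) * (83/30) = 6175615/19278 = 320.35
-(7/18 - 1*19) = 335/18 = 18.61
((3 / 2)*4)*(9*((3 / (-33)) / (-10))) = 27 / 55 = 0.49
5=5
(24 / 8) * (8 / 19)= 24 / 19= 1.26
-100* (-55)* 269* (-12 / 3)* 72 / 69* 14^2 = -27838272000 / 23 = -1210359652.17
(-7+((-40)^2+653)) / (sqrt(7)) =2246 * sqrt(7) / 7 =848.91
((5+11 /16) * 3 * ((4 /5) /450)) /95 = 91 /285000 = 0.00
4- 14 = -10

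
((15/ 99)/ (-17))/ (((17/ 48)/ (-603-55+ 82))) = 46080/ 3179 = 14.50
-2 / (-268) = 1 / 134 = 0.01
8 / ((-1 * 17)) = -0.47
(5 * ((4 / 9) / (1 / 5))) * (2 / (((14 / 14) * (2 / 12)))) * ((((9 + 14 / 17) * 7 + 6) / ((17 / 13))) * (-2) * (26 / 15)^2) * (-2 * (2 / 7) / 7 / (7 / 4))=5718808576 / 2676429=2136.73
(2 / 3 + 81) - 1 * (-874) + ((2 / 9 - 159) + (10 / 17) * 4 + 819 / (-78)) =241355 / 306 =788.74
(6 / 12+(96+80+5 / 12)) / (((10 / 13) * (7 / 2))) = 27599 / 420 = 65.71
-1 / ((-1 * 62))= 1 / 62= 0.02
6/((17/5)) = 30/17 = 1.76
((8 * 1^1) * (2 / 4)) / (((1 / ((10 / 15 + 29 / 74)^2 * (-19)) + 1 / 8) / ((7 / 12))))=58759400 / 1965009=29.90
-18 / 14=-9 / 7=-1.29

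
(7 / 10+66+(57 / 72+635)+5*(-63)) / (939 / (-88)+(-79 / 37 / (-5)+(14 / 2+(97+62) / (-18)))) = -18925093 / 589829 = -32.09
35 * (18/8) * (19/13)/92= 1.25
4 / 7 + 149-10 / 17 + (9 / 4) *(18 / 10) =364219 / 2380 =153.03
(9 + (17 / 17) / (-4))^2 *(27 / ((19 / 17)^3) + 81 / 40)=1436096655 / 877952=1635.73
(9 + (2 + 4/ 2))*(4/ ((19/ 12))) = 624/ 19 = 32.84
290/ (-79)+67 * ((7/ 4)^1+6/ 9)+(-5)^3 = 31517/ 948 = 33.25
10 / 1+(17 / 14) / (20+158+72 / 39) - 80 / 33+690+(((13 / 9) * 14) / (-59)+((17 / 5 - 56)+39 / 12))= 154835620031 / 238984515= 647.89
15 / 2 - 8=-1 / 2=-0.50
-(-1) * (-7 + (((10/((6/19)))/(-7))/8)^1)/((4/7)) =-1271/96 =-13.24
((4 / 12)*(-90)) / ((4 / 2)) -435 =-450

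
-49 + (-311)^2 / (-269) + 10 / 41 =-4503292 / 11029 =-408.31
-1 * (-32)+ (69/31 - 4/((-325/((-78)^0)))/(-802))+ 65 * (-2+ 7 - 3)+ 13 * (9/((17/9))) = 15533435696/68681275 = 226.17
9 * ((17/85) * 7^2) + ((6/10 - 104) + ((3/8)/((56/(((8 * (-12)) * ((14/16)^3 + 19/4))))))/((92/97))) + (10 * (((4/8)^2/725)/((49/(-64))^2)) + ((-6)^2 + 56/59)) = 34989114317293/1935084605440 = 18.08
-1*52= -52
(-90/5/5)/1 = -18/5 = -3.60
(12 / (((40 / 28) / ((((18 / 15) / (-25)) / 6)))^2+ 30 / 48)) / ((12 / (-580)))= -45472 / 2500049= -0.02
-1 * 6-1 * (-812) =806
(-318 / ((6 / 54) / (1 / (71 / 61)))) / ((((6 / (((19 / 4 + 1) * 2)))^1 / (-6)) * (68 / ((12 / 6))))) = 2007693 / 2414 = 831.69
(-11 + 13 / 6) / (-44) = 53 / 264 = 0.20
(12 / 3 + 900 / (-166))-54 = -4600 / 83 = -55.42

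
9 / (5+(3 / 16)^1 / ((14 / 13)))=2016 / 1159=1.74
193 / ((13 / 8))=1544 / 13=118.77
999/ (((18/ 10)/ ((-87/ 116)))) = -1665/ 4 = -416.25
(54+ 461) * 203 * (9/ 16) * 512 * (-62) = -1866755520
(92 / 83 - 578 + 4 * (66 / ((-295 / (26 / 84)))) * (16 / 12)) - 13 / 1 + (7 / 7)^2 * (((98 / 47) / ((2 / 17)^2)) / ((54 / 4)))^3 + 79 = 307649674531872143 / 350253928142055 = 878.36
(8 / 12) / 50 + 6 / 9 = 17 / 25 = 0.68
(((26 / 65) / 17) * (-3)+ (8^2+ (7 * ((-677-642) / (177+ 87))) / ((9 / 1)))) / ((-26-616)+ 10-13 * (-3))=-12126379 / 119762280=-0.10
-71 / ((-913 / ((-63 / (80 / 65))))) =-58149 / 14608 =-3.98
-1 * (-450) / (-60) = -15 / 2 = -7.50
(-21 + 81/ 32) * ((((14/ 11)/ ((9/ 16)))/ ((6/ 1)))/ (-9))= 0.77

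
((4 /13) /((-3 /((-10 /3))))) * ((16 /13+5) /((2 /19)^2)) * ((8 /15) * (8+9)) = 294576 /169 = 1743.05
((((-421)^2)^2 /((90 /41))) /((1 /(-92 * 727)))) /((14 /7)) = -21536468338222441 /45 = -478588185293832.02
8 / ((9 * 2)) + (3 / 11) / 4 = 203 / 396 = 0.51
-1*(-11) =11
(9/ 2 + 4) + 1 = 9.50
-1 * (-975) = 975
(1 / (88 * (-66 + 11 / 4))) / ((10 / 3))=-3 / 55660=-0.00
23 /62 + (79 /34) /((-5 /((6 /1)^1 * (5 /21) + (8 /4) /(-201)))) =-2137519 /7414890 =-0.29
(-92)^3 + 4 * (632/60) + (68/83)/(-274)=-132809732758/170565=-778645.87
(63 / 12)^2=441 / 16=27.56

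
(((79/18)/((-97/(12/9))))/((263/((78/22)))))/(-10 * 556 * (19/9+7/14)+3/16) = 32864/586647460993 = 0.00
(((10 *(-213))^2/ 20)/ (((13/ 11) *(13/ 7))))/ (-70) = -499059/ 338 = -1476.51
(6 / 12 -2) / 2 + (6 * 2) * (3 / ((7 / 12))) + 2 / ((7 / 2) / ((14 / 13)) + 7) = 70211 / 1148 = 61.16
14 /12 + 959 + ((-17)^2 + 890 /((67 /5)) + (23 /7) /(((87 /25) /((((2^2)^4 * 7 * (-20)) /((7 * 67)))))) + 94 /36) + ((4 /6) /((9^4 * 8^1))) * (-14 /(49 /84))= 111192167462 /89236161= 1246.04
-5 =-5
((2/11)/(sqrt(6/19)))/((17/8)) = 0.15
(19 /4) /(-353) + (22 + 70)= 129885 /1412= 91.99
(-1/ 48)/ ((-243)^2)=-1/ 2834352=-0.00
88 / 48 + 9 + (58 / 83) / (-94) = 253391 / 23406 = 10.83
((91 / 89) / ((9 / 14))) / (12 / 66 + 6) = 7007 / 27234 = 0.26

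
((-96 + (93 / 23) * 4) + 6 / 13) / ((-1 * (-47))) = -23730 / 14053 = -1.69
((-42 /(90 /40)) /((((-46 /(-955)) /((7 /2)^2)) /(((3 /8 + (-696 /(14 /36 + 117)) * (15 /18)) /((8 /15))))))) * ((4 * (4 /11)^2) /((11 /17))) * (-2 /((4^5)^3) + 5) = 5768550474070988351475 /34727639360995328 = 166108.34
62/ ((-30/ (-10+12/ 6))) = 248/ 15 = 16.53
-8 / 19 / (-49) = 8 / 931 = 0.01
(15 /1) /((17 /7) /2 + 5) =70 /29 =2.41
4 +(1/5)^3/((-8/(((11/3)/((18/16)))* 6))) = 4478/1125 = 3.98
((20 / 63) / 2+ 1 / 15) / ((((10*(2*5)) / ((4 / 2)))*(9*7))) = 71 / 992250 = 0.00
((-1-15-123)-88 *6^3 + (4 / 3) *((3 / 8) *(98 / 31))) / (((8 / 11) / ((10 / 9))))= -2720245 / 93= -29249.95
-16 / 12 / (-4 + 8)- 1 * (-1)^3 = 2 / 3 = 0.67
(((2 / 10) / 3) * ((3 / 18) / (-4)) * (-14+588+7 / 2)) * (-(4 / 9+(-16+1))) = -10087 / 432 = -23.35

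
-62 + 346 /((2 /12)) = 2014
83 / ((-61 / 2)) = -166 / 61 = -2.72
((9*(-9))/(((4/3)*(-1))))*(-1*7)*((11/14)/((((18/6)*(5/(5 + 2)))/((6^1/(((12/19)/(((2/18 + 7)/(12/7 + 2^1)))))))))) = -184338/65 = -2835.97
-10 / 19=-0.53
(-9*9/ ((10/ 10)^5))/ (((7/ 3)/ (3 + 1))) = -972/ 7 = -138.86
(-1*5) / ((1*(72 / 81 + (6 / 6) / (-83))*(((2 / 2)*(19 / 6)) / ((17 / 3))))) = -25398 / 2489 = -10.20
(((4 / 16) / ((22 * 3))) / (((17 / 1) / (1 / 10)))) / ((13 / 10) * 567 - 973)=-0.00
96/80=6/5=1.20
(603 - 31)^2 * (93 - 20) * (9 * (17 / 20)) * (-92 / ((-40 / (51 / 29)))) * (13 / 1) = 6965587080738 / 725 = 9607706318.26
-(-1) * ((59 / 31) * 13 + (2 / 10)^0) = 798 / 31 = 25.74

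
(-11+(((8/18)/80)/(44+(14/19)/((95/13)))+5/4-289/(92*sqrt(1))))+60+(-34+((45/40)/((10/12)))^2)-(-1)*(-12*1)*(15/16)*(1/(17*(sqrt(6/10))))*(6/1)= 49206510853/3295522800-45*sqrt(15)/34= 9.81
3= 3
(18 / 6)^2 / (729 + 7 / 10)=90 / 7297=0.01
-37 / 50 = -0.74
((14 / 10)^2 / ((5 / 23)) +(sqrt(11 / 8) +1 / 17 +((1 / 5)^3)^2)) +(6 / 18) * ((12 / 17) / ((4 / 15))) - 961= -252620733 / 265625 +sqrt(22) / 4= -949.87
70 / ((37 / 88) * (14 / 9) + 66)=5544 / 5279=1.05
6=6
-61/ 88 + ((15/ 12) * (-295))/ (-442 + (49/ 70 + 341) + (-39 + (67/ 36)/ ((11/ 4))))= 1.97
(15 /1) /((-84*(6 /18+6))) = -15 /532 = -0.03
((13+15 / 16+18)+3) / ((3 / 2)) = 559 / 24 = 23.29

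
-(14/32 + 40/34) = -439/272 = -1.61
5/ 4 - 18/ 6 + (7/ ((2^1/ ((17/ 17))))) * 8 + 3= 117/ 4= 29.25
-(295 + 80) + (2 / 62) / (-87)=-1011376 / 2697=-375.00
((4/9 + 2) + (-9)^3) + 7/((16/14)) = -51871/72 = -720.43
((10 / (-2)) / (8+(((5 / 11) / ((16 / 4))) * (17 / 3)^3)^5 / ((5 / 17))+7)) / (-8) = 295795945120896 / 6082656083561041461629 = 0.00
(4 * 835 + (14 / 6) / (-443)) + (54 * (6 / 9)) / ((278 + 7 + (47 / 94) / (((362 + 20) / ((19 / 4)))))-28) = 3486470184847 / 1043811219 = 3340.13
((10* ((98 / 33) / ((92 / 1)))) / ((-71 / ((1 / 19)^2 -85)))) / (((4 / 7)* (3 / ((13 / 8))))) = 57008315 / 155631432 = 0.37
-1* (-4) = 4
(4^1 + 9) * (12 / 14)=78 / 7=11.14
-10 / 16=-5 / 8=-0.62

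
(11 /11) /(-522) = -1 /522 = -0.00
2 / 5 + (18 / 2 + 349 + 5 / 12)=21529 / 60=358.82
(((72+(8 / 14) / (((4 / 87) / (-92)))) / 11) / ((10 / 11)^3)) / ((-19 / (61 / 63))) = 6.61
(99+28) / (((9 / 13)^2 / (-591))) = -4228211 / 27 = -156600.41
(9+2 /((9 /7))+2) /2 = 113 /18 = 6.28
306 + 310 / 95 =309.26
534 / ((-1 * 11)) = -534 / 11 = -48.55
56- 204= -148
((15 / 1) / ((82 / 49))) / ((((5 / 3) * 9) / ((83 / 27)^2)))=5.65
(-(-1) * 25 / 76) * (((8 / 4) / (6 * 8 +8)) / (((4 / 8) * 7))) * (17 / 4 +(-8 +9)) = 0.02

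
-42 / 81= -14 / 27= -0.52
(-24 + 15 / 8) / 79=-177 / 632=-0.28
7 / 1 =7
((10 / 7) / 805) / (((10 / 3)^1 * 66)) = 1 / 123970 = 0.00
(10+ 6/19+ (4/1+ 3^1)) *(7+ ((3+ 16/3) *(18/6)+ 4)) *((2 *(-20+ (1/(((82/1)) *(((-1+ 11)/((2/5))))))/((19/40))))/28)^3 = -2040139021729536/1122731705125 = -1817.12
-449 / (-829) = 449 / 829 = 0.54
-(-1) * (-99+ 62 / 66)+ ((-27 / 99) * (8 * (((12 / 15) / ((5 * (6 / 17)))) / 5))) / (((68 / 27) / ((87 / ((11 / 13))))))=-4815944 / 45375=-106.14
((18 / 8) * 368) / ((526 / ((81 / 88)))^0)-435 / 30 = 1627 / 2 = 813.50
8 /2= 4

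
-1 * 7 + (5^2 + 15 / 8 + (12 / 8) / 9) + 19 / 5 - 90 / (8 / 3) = -1189 / 120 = -9.91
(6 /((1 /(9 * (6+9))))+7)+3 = 820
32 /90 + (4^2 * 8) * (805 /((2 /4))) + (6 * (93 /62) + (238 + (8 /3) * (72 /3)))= 9287611 /45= 206391.36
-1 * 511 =-511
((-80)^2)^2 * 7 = 286720000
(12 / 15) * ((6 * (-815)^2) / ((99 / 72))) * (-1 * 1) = -25506240 / 11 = -2318749.09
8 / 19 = 0.42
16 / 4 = 4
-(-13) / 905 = 13 / 905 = 0.01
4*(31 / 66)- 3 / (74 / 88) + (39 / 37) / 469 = -965791 / 572649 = -1.69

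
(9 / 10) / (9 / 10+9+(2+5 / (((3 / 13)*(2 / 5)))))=27 / 1982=0.01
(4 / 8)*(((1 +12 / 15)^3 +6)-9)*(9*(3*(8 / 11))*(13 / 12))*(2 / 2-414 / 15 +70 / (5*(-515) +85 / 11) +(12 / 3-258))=-82058522013 / 9707500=-8453.11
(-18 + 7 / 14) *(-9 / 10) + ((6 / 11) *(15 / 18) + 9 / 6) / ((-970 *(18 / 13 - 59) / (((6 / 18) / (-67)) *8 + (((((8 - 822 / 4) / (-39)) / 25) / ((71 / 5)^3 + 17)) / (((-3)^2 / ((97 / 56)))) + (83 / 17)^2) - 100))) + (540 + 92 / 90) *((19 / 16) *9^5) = 2556630928613534673211522859 / 67391727451801530624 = 37936865.92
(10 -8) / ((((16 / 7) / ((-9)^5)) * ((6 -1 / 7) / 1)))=-2893401 / 328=-8821.34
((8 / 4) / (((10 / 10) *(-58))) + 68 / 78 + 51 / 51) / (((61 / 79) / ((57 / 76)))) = 82081 / 45994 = 1.78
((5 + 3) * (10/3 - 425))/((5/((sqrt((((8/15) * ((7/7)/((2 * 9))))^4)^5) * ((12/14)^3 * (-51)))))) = 288635224064/25542772825688876953125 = 0.00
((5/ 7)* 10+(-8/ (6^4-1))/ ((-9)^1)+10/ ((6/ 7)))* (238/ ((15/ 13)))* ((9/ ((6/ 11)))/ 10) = 532955423/ 83250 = 6401.87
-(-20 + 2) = 18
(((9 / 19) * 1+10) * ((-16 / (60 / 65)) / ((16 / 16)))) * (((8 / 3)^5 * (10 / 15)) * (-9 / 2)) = 339083264 / 4617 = 73442.34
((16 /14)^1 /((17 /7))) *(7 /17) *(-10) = -560 /289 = -1.94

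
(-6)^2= 36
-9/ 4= -2.25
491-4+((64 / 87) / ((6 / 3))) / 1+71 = 48578 / 87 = 558.37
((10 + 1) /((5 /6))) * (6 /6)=66 /5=13.20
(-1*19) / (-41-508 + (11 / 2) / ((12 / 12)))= 0.03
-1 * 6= -6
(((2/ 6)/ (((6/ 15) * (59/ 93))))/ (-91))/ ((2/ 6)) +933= 10018089/ 10738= 932.96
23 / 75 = 0.31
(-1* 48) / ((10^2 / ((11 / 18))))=-22 / 75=-0.29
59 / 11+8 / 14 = 457 / 77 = 5.94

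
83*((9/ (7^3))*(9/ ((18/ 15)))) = 11205/ 686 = 16.33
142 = 142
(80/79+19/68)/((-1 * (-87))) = 6941/467364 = 0.01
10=10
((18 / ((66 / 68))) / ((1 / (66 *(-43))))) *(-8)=421056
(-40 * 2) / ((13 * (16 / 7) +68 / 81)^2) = -1607445 / 18757561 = -0.09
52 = 52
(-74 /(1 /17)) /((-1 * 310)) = 629 /155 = 4.06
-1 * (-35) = 35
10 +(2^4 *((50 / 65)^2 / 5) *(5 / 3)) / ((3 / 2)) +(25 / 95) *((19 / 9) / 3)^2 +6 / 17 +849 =1804522744 / 2094417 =861.59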